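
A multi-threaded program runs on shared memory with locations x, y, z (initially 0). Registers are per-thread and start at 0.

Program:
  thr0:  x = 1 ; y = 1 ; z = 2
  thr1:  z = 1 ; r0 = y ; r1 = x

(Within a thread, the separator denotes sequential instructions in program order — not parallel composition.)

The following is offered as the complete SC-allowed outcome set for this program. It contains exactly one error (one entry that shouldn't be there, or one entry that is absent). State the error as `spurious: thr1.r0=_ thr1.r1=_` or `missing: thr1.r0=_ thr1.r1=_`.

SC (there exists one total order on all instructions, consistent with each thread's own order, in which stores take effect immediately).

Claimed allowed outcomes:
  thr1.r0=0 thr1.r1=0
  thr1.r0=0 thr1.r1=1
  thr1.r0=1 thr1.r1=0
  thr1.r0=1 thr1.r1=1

outcome vector order: (thr1.r0,thr1.r1)
[SC] allowed = {00, 01, 11}
claimed∖SC = {10}

spurious: thr1.r0=1 thr1.r1=0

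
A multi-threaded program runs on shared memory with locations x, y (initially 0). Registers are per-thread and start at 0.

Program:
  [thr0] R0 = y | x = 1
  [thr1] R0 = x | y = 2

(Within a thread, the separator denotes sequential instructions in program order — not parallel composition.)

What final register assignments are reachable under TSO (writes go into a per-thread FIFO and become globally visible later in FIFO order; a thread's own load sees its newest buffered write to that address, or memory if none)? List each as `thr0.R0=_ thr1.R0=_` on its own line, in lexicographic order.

outcome vector order: (thr0.R0,thr1.R0)
|TSO outcomes| = 3

thr0.R0=0 thr1.R0=0
thr0.R0=0 thr1.R0=1
thr0.R0=2 thr1.R0=0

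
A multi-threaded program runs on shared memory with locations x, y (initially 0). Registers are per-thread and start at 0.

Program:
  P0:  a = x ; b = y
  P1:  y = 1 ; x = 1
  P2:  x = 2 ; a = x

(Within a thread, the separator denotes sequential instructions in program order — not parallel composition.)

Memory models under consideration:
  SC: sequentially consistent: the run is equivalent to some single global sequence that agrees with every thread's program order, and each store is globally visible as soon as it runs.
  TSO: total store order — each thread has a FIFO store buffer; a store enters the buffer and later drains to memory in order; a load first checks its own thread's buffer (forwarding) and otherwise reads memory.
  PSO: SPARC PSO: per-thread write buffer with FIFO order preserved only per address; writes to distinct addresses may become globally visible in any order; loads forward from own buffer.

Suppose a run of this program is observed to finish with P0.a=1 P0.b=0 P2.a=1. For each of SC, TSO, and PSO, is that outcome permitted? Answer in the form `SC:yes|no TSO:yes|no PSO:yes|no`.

outcome vector order: (P0.a,P0.b,P2.a)
[SC] allowed = {<0 0 1> <0 0 2> <0 1 1> <0 1 2> <1 1 1> <1 1 2> <2 0 1> <2 0 2> <2 1 1> <2 1 2>}
[TSO] allowed = {<0 0 1> <0 0 2> <0 1 1> <0 1 2> <1 1 1> <1 1 2> <2 0 1> <2 0 2> <2 1 1> <2 1 2>}
[PSO] allowed = {<0 0 1> <0 0 2> <0 1 1> <0 1 2> <1 0 1> <1 0 2> <1 1 1> <1 1 2> <2 0 1> <2 0 2> <2 1 1> <2 1 2>}
target <1 0 1> ∈ {PSO}

SC:no TSO:no PSO:yes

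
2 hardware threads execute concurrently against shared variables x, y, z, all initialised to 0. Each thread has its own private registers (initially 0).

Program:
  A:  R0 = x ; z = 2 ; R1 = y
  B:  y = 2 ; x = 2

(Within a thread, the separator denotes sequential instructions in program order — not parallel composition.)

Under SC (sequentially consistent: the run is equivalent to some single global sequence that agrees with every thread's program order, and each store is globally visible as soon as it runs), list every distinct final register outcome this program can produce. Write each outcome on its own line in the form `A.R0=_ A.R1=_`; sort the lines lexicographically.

A.R0=0 A.R1=0
A.R0=0 A.R1=2
A.R0=2 A.R1=2

outcome vector order: (A.R0,A.R1)
|SC outcomes| = 3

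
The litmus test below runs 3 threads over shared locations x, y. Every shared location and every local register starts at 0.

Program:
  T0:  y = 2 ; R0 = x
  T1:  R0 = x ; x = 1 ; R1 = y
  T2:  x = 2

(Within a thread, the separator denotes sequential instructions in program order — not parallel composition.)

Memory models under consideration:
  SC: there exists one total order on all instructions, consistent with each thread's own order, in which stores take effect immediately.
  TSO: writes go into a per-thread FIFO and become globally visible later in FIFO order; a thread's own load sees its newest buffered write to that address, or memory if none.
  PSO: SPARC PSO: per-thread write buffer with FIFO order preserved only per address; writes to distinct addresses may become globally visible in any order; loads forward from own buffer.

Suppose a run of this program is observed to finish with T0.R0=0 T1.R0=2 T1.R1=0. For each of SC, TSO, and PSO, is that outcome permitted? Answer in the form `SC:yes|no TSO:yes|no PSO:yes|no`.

outcome vector order: (T0.R0,T1.R0,T1.R1)
[SC] allowed = {002, 022, 100, 102, 120, 122, 200, 202, 222}
[TSO] allowed = {000, 002, 020, 022, 100, 102, 120, 122, 200, 202, 220, 222}
[PSO] allowed = {000, 002, 020, 022, 100, 102, 120, 122, 200, 202, 220, 222}
target 020 ∈ {TSO,PSO}

SC:no TSO:yes PSO:yes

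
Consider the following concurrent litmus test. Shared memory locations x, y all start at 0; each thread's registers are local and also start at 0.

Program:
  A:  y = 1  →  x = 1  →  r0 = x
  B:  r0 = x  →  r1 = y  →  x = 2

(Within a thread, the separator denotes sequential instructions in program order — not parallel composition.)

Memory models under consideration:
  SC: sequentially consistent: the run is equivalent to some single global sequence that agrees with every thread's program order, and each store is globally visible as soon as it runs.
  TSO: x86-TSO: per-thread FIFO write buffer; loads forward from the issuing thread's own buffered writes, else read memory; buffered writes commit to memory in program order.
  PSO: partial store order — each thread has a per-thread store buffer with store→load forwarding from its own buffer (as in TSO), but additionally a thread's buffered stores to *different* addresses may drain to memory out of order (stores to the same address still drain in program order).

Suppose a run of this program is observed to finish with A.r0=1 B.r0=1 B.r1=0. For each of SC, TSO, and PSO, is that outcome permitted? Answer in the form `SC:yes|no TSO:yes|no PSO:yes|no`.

SC:no TSO:no PSO:yes

outcome vector order: (A.r0,B.r0,B.r1)
[SC] allowed = {<1 0 0> <1 0 1> <1 1 1> <2 0 0> <2 0 1> <2 1 1>}
[TSO] allowed = {<1 0 0> <1 0 1> <1 1 1> <2 0 0> <2 0 1> <2 1 1>}
[PSO] allowed = {<1 0 0> <1 0 1> <1 1 0> <1 1 1> <2 0 0> <2 0 1> <2 1 0> <2 1 1>}
target <1 1 0> ∈ {PSO}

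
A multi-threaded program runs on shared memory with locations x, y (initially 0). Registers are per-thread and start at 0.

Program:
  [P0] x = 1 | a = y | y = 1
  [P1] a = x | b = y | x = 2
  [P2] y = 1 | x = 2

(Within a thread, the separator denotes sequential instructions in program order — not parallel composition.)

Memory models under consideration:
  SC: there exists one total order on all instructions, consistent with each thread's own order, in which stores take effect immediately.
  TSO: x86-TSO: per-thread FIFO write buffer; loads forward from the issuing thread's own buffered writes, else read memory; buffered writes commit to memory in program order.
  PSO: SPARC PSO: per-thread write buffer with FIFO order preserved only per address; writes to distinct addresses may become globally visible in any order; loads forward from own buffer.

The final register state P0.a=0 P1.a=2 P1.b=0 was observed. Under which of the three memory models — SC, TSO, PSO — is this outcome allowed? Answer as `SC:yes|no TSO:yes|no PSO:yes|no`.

SC:no TSO:no PSO:yes

outcome vector order: (P0.a,P1.a,P1.b)
SC (10): (0,0,0) (0,0,1) (0,1,0) (0,1,1) (0,2,1) (1,0,0) (1,0,1) (1,1,0) (1,1,1) (1,2,1)
TSO (10): (0,0,0) (0,0,1) (0,1,0) (0,1,1) (0,2,1) (1,0,0) (1,0,1) (1,1,0) (1,1,1) (1,2,1)
PSO (12): (0,0,0) (0,0,1) (0,1,0) (0,1,1) (0,2,0) (0,2,1) (1,0,0) (1,0,1) (1,1,0) (1,1,1) (1,2,0) (1,2,1)
target (0,2,0) ∈ {PSO}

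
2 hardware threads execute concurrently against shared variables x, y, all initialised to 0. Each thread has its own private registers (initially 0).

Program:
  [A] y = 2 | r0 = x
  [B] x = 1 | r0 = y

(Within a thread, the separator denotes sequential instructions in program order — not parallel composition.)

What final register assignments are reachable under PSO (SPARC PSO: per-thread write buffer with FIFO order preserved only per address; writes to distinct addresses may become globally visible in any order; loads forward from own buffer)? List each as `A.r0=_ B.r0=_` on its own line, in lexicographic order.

outcome vector order: (A.r0,B.r0)
|PSO outcomes| = 4

A.r0=0 B.r0=0
A.r0=0 B.r0=2
A.r0=1 B.r0=0
A.r0=1 B.r0=2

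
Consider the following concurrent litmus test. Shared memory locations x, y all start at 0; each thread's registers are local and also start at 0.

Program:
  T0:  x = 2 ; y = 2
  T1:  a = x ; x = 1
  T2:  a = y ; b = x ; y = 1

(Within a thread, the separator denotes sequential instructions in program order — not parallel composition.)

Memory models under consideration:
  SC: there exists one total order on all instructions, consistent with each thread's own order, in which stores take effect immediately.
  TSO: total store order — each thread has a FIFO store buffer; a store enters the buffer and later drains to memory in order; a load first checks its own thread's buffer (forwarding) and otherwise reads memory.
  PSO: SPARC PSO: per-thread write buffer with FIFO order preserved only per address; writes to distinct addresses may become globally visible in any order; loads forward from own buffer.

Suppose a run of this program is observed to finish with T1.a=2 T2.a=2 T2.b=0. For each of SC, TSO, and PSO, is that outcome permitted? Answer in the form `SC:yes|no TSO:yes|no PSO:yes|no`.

outcome vector order: (T1.a,T2.a,T2.b)
SC: 10 outcomes — {0/0/0, 0/0/1, 0/0/2, 0/2/1, 0/2/2, 2/0/0, 2/0/1, 2/0/2, 2/2/1, 2/2/2}
TSO: 10 outcomes — {0/0/0, 0/0/1, 0/0/2, 0/2/1, 0/2/2, 2/0/0, 2/0/1, 2/0/2, 2/2/1, 2/2/2}
PSO: 12 outcomes — {0/0/0, 0/0/1, 0/0/2, 0/2/0, 0/2/1, 0/2/2, 2/0/0, 2/0/1, 2/0/2, 2/2/0, 2/2/1, 2/2/2}
target 2/2/0 ∈ {PSO}

SC:no TSO:no PSO:yes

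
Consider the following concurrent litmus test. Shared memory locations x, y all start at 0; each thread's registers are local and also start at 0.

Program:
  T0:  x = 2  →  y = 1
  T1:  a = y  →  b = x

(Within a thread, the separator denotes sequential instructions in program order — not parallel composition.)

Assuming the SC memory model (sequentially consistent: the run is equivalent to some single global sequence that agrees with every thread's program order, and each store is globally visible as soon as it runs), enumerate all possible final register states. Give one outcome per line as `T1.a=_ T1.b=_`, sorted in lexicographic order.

outcome vector order: (T1.a,T1.b)
|SC outcomes| = 3

T1.a=0 T1.b=0
T1.a=0 T1.b=2
T1.a=1 T1.b=2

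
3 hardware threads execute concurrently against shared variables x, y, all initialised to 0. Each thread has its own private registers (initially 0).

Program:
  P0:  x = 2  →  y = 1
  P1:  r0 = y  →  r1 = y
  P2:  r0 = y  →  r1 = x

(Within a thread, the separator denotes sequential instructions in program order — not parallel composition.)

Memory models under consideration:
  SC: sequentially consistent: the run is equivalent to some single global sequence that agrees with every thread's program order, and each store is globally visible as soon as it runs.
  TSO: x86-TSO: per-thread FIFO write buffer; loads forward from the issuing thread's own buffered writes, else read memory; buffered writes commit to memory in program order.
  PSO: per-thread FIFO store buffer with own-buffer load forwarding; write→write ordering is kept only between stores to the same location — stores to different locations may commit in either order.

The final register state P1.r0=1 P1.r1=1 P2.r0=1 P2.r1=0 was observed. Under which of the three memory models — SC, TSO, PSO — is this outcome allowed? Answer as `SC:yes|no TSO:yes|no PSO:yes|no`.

outcome vector order: (P1.r0,P1.r1,P2.r0,P2.r1)
[SC] allowed = {(0,0,0,0), (0,0,0,2), (0,0,1,2), (0,1,0,0), (0,1,0,2), (0,1,1,2), (1,1,0,0), (1,1,0,2), (1,1,1,2)}
[TSO] allowed = {(0,0,0,0), (0,0,0,2), (0,0,1,2), (0,1,0,0), (0,1,0,2), (0,1,1,2), (1,1,0,0), (1,1,0,2), (1,1,1,2)}
[PSO] allowed = {(0,0,0,0), (0,0,0,2), (0,0,1,0), (0,0,1,2), (0,1,0,0), (0,1,0,2), (0,1,1,0), (0,1,1,2), (1,1,0,0), (1,1,0,2), (1,1,1,0), (1,1,1,2)}
target (1,1,1,0) ∈ {PSO}

SC:no TSO:no PSO:yes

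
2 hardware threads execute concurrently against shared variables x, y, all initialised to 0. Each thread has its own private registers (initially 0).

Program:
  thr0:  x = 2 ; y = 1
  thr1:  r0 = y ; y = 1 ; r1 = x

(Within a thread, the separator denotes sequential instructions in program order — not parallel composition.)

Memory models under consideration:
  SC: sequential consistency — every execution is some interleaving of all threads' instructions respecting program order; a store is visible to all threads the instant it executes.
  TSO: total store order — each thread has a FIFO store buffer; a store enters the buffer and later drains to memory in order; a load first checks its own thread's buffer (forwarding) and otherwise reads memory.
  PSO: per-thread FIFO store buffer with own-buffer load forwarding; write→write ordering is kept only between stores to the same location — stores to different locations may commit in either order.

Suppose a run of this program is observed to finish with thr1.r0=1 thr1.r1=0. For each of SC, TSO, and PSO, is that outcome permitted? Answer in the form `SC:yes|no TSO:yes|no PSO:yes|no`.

SC:no TSO:no PSO:yes

outcome vector order: (thr1.r0,thr1.r1)
under SC → (0,0) (0,2) (1,2)
under TSO → (0,0) (0,2) (1,2)
under PSO → (0,0) (0,2) (1,0) (1,2)
target (1,0) ∈ {PSO}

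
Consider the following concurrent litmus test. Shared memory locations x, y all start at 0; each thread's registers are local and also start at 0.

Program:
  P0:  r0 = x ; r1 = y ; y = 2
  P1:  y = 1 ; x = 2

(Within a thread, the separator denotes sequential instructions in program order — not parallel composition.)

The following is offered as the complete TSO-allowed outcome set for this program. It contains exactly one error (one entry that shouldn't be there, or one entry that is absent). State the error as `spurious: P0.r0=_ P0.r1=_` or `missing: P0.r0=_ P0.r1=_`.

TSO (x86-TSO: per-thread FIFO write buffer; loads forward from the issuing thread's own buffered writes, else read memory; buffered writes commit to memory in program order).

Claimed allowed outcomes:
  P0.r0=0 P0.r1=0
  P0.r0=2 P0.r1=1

outcome vector order: (P0.r0,P0.r1)
TSO (3): 00 01 21
TSO∖claimed = {01}

missing: P0.r0=0 P0.r1=1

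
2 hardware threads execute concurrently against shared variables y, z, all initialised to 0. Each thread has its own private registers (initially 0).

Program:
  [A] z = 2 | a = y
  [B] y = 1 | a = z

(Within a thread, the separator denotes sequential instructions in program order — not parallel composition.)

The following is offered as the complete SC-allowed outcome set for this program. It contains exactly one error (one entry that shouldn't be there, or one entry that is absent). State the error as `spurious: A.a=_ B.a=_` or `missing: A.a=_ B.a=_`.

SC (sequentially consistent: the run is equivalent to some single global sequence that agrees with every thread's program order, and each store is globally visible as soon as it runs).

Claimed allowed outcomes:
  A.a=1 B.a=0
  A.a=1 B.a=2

missing: A.a=0 B.a=2

outcome vector order: (A.a,B.a)
under SC → 0/2; 1/0; 1/2
SC∖claimed = {0/2}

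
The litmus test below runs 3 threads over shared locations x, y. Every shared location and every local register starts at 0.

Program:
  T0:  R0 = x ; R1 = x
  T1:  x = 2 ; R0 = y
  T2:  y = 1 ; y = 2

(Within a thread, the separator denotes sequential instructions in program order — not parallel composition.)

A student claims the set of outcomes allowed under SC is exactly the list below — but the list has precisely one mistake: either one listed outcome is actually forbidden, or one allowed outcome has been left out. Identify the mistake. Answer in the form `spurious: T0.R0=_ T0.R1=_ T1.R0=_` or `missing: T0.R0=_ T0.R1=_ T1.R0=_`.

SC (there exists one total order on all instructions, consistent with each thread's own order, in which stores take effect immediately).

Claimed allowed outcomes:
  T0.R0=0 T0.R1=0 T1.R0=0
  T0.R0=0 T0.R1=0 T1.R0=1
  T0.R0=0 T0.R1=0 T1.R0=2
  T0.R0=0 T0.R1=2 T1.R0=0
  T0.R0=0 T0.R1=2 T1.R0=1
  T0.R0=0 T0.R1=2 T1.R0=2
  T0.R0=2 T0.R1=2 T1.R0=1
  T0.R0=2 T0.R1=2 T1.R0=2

outcome vector order: (T0.R0,T0.R1,T1.R0)
[SC] allowed = {000; 001; 002; 020; 021; 022; 220; 221; 222}
SC∖claimed = {220}

missing: T0.R0=2 T0.R1=2 T1.R0=0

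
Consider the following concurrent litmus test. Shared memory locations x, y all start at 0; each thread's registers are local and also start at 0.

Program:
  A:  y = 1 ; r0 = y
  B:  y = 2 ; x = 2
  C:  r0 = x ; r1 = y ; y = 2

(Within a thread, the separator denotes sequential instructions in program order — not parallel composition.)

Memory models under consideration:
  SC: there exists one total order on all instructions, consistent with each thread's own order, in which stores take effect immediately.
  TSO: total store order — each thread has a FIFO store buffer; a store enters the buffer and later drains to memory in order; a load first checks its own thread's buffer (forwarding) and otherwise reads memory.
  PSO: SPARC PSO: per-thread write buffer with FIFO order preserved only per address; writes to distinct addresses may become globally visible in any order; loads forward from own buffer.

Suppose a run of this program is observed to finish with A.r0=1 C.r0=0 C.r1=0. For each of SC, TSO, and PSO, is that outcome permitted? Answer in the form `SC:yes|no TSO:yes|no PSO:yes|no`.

outcome vector order: (A.r0,C.r0,C.r1)
SC: 10 outcomes — {100; 101; 102; 121; 122; 200; 201; 202; 221; 222}
TSO: 10 outcomes — {100; 101; 102; 121; 122; 200; 201; 202; 221; 222}
PSO: 12 outcomes — {100; 101; 102; 120; 121; 122; 200; 201; 202; 220; 221; 222}
target 100 ∈ {SC,TSO,PSO}

SC:yes TSO:yes PSO:yes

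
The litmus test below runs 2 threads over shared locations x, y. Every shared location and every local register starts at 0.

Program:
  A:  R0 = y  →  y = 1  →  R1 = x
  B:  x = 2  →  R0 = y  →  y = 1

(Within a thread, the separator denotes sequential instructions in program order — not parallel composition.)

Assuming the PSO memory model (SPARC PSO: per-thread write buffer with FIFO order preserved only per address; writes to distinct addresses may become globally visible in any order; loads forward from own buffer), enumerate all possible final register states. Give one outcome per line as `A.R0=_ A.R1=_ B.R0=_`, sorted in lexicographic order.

A.R0=0 A.R1=0 B.R0=0
A.R0=0 A.R1=0 B.R0=1
A.R0=0 A.R1=2 B.R0=0
A.R0=0 A.R1=2 B.R0=1
A.R0=1 A.R1=0 B.R0=0
A.R0=1 A.R1=2 B.R0=0

outcome vector order: (A.R0,A.R1,B.R0)
|PSO outcomes| = 6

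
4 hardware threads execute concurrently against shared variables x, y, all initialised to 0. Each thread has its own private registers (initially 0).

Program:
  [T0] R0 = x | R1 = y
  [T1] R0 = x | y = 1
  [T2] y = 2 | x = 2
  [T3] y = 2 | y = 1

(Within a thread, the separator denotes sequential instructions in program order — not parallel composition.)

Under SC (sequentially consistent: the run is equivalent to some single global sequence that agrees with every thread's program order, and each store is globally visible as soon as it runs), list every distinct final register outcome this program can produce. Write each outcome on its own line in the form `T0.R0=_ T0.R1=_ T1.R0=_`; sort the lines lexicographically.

T0.R0=0 T0.R1=0 T1.R0=0
T0.R0=0 T0.R1=0 T1.R0=2
T0.R0=0 T0.R1=1 T1.R0=0
T0.R0=0 T0.R1=1 T1.R0=2
T0.R0=0 T0.R1=2 T1.R0=0
T0.R0=0 T0.R1=2 T1.R0=2
T0.R0=2 T0.R1=1 T1.R0=0
T0.R0=2 T0.R1=1 T1.R0=2
T0.R0=2 T0.R1=2 T1.R0=0
T0.R0=2 T0.R1=2 T1.R0=2

outcome vector order: (T0.R0,T0.R1,T1.R0)
|SC outcomes| = 10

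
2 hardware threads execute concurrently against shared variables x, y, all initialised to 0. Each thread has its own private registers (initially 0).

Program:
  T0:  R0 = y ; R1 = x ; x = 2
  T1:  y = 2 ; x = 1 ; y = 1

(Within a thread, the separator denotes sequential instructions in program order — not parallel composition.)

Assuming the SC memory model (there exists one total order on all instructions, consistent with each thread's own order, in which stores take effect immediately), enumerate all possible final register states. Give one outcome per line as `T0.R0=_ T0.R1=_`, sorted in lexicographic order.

outcome vector order: (T0.R0,T0.R1)
|SC outcomes| = 5

T0.R0=0 T0.R1=0
T0.R0=0 T0.R1=1
T0.R0=1 T0.R1=1
T0.R0=2 T0.R1=0
T0.R0=2 T0.R1=1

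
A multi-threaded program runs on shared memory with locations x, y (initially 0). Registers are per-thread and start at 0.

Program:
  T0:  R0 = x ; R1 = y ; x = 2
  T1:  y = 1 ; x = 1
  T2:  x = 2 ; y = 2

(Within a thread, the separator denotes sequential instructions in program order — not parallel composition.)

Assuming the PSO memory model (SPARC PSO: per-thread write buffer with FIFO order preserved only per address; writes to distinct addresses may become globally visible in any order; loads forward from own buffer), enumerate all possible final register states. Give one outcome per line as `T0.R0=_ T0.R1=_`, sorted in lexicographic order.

T0.R0=0 T0.R1=0
T0.R0=0 T0.R1=1
T0.R0=0 T0.R1=2
T0.R0=1 T0.R1=0
T0.R0=1 T0.R1=1
T0.R0=1 T0.R1=2
T0.R0=2 T0.R1=0
T0.R0=2 T0.R1=1
T0.R0=2 T0.R1=2

outcome vector order: (T0.R0,T0.R1)
|PSO outcomes| = 9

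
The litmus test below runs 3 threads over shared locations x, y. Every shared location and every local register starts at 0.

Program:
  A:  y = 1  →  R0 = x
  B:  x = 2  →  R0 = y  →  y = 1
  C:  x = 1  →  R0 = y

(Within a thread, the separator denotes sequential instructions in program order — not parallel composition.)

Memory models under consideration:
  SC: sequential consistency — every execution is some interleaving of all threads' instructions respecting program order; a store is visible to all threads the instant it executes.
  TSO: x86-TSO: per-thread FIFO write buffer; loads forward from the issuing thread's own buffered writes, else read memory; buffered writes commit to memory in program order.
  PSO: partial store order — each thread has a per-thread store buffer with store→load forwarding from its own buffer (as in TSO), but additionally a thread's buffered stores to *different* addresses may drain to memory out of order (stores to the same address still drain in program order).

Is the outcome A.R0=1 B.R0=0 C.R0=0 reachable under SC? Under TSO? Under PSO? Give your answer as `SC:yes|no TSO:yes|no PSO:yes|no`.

SC:yes TSO:yes PSO:yes

outcome vector order: (A.R0,B.R0,C.R0)
SC: 9 outcomes — {0/1/1, 1/0/0, 1/0/1, 1/1/0, 1/1/1, 2/0/0, 2/0/1, 2/1/0, 2/1/1}
TSO: 12 outcomes — {0/0/0, 0/0/1, 0/1/0, 0/1/1, 1/0/0, 1/0/1, 1/1/0, 1/1/1, 2/0/0, 2/0/1, 2/1/0, 2/1/1}
PSO: 12 outcomes — {0/0/0, 0/0/1, 0/1/0, 0/1/1, 1/0/0, 1/0/1, 1/1/0, 1/1/1, 2/0/0, 2/0/1, 2/1/0, 2/1/1}
target 1/0/0 ∈ {SC,TSO,PSO}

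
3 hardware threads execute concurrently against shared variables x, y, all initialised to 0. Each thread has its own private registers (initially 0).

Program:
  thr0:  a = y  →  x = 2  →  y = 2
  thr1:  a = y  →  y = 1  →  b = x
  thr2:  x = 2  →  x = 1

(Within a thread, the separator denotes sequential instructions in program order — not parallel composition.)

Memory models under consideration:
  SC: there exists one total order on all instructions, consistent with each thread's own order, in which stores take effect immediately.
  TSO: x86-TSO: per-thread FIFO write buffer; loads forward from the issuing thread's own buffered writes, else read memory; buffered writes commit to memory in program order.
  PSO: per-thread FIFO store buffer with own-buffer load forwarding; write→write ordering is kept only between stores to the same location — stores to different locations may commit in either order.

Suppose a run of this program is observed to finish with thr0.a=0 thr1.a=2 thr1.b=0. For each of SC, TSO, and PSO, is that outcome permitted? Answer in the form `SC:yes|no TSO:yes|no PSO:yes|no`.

outcome vector order: (thr0.a,thr1.a,thr1.b)
under SC → (0,0,0), (0,0,1), (0,0,2), (0,2,1), (0,2,2), (1,0,0), (1,0,1), (1,0,2)
under TSO → (0,0,0), (0,0,1), (0,0,2), (0,2,1), (0,2,2), (1,0,0), (1,0,1), (1,0,2)
under PSO → (0,0,0), (0,0,1), (0,0,2), (0,2,0), (0,2,1), (0,2,2), (1,0,0), (1,0,1), (1,0,2)
target (0,2,0) ∈ {PSO}

SC:no TSO:no PSO:yes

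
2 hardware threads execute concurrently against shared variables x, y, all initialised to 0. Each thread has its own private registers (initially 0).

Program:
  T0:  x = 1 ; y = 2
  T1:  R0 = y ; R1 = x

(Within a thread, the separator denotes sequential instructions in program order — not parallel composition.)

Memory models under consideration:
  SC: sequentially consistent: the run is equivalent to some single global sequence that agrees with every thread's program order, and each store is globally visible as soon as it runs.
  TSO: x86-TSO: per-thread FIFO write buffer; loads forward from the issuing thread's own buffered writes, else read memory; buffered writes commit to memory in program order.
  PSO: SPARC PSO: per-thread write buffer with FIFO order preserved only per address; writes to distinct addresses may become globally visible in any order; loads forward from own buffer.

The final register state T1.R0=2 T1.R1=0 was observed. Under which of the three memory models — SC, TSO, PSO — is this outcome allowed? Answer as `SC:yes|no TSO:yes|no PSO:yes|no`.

SC:no TSO:no PSO:yes

outcome vector order: (T1.R0,T1.R1)
SC: 3 outcomes — {(0,0), (0,1), (2,1)}
TSO: 3 outcomes — {(0,0), (0,1), (2,1)}
PSO: 4 outcomes — {(0,0), (0,1), (2,0), (2,1)}
target (2,0) ∈ {PSO}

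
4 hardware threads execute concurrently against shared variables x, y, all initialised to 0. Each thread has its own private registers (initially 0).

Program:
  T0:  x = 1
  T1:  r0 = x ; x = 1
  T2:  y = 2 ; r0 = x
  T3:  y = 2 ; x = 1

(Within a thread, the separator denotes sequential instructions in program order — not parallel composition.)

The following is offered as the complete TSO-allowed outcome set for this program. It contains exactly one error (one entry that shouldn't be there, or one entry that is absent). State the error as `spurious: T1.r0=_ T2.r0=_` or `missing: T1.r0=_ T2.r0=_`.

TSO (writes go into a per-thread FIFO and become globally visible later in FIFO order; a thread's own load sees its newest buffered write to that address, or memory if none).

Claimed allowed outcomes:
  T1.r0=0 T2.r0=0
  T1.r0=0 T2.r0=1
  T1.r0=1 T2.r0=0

outcome vector order: (T1.r0,T2.r0)
[TSO] allowed = {0/0 0/1 1/0 1/1}
TSO∖claimed = {1/1}

missing: T1.r0=1 T2.r0=1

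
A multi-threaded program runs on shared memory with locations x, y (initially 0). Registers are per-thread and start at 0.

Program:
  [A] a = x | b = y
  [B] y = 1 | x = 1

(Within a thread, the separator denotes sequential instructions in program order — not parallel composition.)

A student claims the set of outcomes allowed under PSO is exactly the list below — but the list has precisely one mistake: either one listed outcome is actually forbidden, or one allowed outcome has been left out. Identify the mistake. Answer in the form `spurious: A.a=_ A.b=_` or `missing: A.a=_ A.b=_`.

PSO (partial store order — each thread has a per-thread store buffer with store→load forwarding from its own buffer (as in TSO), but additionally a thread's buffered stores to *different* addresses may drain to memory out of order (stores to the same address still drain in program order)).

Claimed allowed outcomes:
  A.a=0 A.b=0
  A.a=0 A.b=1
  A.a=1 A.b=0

outcome vector order: (A.a,A.b)
PSO (4): 0/0, 0/1, 1/0, 1/1
PSO∖claimed = {1/1}

missing: A.a=1 A.b=1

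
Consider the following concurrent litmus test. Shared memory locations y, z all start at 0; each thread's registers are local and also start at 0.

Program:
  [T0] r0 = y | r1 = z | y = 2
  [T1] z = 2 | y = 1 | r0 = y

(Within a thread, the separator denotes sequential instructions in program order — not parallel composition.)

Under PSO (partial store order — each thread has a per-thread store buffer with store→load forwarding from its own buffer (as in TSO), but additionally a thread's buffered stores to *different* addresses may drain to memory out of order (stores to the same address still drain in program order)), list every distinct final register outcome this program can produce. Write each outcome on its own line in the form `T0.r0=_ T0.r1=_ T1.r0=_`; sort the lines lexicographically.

T0.r0=0 T0.r1=0 T1.r0=1
T0.r0=0 T0.r1=0 T1.r0=2
T0.r0=0 T0.r1=2 T1.r0=1
T0.r0=0 T0.r1=2 T1.r0=2
T0.r0=1 T0.r1=0 T1.r0=1
T0.r0=1 T0.r1=0 T1.r0=2
T0.r0=1 T0.r1=2 T1.r0=1
T0.r0=1 T0.r1=2 T1.r0=2

outcome vector order: (T0.r0,T0.r1,T1.r0)
|PSO outcomes| = 8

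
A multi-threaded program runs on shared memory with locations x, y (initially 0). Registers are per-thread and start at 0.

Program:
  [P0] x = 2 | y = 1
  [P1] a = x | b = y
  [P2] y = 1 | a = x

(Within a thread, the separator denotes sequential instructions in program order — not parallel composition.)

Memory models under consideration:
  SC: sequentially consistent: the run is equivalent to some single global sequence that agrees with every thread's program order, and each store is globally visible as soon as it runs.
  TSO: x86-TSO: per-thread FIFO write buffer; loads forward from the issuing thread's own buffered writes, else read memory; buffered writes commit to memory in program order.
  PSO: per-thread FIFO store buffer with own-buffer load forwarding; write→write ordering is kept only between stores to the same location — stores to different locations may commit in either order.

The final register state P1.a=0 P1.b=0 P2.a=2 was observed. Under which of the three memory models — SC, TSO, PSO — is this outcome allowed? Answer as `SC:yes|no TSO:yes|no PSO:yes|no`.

outcome vector order: (P1.a,P1.b,P2.a)
SC (7): <0 0 0> <0 0 2> <0 1 0> <0 1 2> <2 0 2> <2 1 0> <2 1 2>
TSO (8): <0 0 0> <0 0 2> <0 1 0> <0 1 2> <2 0 0> <2 0 2> <2 1 0> <2 1 2>
PSO (8): <0 0 0> <0 0 2> <0 1 0> <0 1 2> <2 0 0> <2 0 2> <2 1 0> <2 1 2>
target <0 0 2> ∈ {SC,TSO,PSO}

SC:yes TSO:yes PSO:yes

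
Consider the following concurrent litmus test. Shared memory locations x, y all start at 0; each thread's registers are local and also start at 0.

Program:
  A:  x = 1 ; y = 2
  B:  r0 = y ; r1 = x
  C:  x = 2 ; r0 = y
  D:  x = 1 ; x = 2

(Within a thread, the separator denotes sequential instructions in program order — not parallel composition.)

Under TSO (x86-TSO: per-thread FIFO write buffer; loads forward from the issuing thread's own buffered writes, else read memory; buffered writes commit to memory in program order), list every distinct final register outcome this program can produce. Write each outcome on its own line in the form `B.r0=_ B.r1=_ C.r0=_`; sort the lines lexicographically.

B.r0=0 B.r1=0 C.r0=0
B.r0=0 B.r1=0 C.r0=2
B.r0=0 B.r1=1 C.r0=0
B.r0=0 B.r1=1 C.r0=2
B.r0=0 B.r1=2 C.r0=0
B.r0=0 B.r1=2 C.r0=2
B.r0=2 B.r1=1 C.r0=0
B.r0=2 B.r1=1 C.r0=2
B.r0=2 B.r1=2 C.r0=0
B.r0=2 B.r1=2 C.r0=2

outcome vector order: (B.r0,B.r1,C.r0)
|TSO outcomes| = 10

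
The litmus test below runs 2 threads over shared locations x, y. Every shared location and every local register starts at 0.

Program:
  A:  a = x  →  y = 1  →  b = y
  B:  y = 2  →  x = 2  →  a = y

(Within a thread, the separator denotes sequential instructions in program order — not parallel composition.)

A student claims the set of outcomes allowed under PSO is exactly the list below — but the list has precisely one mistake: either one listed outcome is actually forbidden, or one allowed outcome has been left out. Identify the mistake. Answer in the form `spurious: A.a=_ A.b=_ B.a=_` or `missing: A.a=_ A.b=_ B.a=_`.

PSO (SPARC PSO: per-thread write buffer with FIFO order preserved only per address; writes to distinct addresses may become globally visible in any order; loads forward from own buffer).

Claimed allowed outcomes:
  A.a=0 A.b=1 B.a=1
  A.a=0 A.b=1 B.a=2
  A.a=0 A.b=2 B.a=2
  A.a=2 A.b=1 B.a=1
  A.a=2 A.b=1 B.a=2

outcome vector order: (A.a,A.b,B.a)
PSO: 6 outcomes — {<0 1 1>, <0 1 2>, <0 2 2>, <2 1 1>, <2 1 2>, <2 2 2>}
PSO∖claimed = {<2 2 2>}

missing: A.a=2 A.b=2 B.a=2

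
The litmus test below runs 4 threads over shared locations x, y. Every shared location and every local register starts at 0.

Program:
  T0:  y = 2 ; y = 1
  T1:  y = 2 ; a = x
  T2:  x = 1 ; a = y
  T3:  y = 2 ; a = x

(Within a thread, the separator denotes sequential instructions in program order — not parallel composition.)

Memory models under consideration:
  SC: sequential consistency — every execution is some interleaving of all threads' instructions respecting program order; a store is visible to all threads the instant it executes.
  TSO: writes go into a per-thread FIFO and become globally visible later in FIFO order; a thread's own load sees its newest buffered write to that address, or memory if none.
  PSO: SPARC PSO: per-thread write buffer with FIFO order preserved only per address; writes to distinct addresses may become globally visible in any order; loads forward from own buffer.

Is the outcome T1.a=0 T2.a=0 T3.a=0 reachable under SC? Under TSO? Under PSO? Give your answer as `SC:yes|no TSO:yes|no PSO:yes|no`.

SC:no TSO:yes PSO:yes

outcome vector order: (T1.a,T2.a,T3.a)
SC: 9 outcomes — {<0 1 0>, <0 1 1>, <0 2 0>, <0 2 1>, <1 0 1>, <1 1 0>, <1 1 1>, <1 2 0>, <1 2 1>}
TSO: 12 outcomes — {<0 0 0>, <0 0 1>, <0 1 0>, <0 1 1>, <0 2 0>, <0 2 1>, <1 0 0>, <1 0 1>, <1 1 0>, <1 1 1>, <1 2 0>, <1 2 1>}
PSO: 12 outcomes — {<0 0 0>, <0 0 1>, <0 1 0>, <0 1 1>, <0 2 0>, <0 2 1>, <1 0 0>, <1 0 1>, <1 1 0>, <1 1 1>, <1 2 0>, <1 2 1>}
target <0 0 0> ∈ {TSO,PSO}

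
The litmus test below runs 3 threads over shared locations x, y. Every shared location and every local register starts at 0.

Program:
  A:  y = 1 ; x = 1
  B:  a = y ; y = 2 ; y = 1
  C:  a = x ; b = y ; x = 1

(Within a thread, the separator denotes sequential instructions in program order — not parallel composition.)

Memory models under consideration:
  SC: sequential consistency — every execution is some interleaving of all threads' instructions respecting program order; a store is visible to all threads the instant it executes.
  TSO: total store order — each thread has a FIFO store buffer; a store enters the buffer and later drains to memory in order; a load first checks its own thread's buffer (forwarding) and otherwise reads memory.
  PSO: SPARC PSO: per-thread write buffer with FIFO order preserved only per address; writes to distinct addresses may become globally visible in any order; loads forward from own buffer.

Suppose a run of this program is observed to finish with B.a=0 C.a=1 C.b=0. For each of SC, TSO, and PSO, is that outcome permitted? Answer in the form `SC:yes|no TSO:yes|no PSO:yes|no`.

SC:no TSO:no PSO:yes

outcome vector order: (B.a,C.a,C.b)
[SC] allowed = {0/0/0 0/0/1 0/0/2 0/1/1 0/1/2 1/0/0 1/0/1 1/0/2 1/1/1 1/1/2}
[TSO] allowed = {0/0/0 0/0/1 0/0/2 0/1/1 0/1/2 1/0/0 1/0/1 1/0/2 1/1/1 1/1/2}
[PSO] allowed = {0/0/0 0/0/1 0/0/2 0/1/0 0/1/1 0/1/2 1/0/0 1/0/1 1/0/2 1/1/0 1/1/1 1/1/2}
target 0/1/0 ∈ {PSO}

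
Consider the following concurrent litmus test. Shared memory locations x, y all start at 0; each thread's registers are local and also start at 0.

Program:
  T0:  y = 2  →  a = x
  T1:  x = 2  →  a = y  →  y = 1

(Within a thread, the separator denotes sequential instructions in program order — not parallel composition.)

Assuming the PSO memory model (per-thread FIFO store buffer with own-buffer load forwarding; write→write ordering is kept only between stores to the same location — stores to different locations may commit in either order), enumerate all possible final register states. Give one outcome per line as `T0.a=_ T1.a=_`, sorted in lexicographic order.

T0.a=0 T1.a=0
T0.a=0 T1.a=2
T0.a=2 T1.a=0
T0.a=2 T1.a=2

outcome vector order: (T0.a,T1.a)
|PSO outcomes| = 4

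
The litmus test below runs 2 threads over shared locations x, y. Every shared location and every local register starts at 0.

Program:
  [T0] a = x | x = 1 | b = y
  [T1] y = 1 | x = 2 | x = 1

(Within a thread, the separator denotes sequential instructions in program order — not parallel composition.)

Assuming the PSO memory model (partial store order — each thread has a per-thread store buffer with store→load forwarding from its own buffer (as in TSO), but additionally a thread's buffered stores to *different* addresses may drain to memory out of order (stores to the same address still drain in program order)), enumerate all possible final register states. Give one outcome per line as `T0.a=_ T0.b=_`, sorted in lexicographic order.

T0.a=0 T0.b=0
T0.a=0 T0.b=1
T0.a=1 T0.b=0
T0.a=1 T0.b=1
T0.a=2 T0.b=0
T0.a=2 T0.b=1

outcome vector order: (T0.a,T0.b)
|PSO outcomes| = 6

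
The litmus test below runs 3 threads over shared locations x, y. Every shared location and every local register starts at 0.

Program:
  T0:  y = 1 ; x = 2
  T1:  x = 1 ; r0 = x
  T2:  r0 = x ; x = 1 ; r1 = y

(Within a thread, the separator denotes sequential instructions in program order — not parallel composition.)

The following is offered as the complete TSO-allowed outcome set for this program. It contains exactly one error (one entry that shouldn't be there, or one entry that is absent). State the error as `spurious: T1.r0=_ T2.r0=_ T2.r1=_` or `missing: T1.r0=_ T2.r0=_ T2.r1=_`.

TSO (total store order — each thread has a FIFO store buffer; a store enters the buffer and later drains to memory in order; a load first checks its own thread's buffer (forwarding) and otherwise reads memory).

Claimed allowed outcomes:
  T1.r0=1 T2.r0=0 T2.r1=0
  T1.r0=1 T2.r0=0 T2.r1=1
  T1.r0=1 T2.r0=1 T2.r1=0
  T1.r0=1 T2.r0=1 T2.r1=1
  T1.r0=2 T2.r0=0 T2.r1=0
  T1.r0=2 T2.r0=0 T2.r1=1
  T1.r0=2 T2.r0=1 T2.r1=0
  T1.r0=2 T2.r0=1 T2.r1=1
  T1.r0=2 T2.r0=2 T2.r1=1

missing: T1.r0=1 T2.r0=2 T2.r1=1

outcome vector order: (T1.r0,T2.r0,T2.r1)
TSO: 10 outcomes — {100 101 110 111 121 200 201 210 211 221}
TSO∖claimed = {121}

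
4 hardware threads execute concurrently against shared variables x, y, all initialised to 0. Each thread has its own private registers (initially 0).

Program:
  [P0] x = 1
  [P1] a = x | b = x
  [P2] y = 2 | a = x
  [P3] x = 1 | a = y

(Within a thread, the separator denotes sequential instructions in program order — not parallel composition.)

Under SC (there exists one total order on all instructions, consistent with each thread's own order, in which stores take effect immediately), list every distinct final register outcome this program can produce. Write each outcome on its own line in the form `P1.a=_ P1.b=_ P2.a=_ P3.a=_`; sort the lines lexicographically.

P1.a=0 P1.b=0 P2.a=0 P3.a=2
P1.a=0 P1.b=0 P2.a=1 P3.a=0
P1.a=0 P1.b=0 P2.a=1 P3.a=2
P1.a=0 P1.b=1 P2.a=0 P3.a=2
P1.a=0 P1.b=1 P2.a=1 P3.a=0
P1.a=0 P1.b=1 P2.a=1 P3.a=2
P1.a=1 P1.b=1 P2.a=0 P3.a=2
P1.a=1 P1.b=1 P2.a=1 P3.a=0
P1.a=1 P1.b=1 P2.a=1 P3.a=2

outcome vector order: (P1.a,P1.b,P2.a,P3.a)
|SC outcomes| = 9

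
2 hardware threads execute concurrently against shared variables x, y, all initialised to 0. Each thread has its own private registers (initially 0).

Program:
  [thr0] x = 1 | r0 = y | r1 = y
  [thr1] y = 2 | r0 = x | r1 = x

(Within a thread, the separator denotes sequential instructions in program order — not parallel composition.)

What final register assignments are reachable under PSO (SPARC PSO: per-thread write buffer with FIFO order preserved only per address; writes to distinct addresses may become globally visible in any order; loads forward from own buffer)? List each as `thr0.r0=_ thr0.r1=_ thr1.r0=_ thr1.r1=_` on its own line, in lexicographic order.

thr0.r0=0 thr0.r1=0 thr1.r0=0 thr1.r1=0
thr0.r0=0 thr0.r1=0 thr1.r0=0 thr1.r1=1
thr0.r0=0 thr0.r1=0 thr1.r0=1 thr1.r1=1
thr0.r0=0 thr0.r1=2 thr1.r0=0 thr1.r1=0
thr0.r0=0 thr0.r1=2 thr1.r0=0 thr1.r1=1
thr0.r0=0 thr0.r1=2 thr1.r0=1 thr1.r1=1
thr0.r0=2 thr0.r1=2 thr1.r0=0 thr1.r1=0
thr0.r0=2 thr0.r1=2 thr1.r0=0 thr1.r1=1
thr0.r0=2 thr0.r1=2 thr1.r0=1 thr1.r1=1

outcome vector order: (thr0.r0,thr0.r1,thr1.r0,thr1.r1)
|PSO outcomes| = 9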